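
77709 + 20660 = 98369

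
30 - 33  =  -3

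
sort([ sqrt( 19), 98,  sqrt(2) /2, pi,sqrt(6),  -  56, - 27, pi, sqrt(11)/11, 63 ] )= [ - 56,-27, sqrt (11 ) /11, sqrt(2)/2, sqrt ( 6),pi,  pi,  sqrt( 19),63, 98]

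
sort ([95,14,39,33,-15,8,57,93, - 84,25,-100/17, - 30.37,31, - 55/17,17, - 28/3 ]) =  [ - 84 , - 30.37 ,-15,  -  28/3, - 100/17, - 55/17,8, 14 , 17, 25,31,  33, 39,57, 93, 95 ] 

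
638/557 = 638/557 = 1.15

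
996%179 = 101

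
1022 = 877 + 145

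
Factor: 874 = 2^1*19^1*23^1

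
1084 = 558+526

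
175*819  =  143325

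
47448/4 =11862 = 11862.00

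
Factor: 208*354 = 73632 = 2^5*3^1*13^1*59^1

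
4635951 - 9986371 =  - 5350420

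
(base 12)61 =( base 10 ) 73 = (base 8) 111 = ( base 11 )67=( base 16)49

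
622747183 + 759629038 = 1382376221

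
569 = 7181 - 6612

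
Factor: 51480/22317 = 2^3*3^1*5^1 * 11^1 * 13^1*43^(-1)*173^ ( - 1 ) = 17160/7439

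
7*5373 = 37611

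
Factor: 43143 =3^1*73^1*197^1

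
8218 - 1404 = 6814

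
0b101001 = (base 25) 1G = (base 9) 45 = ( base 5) 131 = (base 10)41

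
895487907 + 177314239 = 1072802146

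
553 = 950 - 397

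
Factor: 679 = 7^1*97^1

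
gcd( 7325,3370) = 5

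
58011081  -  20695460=37315621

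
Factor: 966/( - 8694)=  -  1/9 = - 3^ ( - 2)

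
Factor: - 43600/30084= - 2^2 * 3^( - 1 )*5^2 * 23^( - 1 ) = - 100/69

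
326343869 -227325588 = 99018281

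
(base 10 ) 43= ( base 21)21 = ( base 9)47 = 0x2B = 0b101011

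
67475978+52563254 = 120039232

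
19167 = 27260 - 8093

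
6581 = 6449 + 132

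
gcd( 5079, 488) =1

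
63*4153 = 261639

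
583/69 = 583/69 = 8.45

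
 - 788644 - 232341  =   - 1020985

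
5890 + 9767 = 15657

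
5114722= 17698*289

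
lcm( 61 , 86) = 5246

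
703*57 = 40071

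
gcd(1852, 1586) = 2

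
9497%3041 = 374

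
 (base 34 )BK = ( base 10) 394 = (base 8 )612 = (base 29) dh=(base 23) h3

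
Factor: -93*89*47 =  - 3^1*31^1*47^1*89^1 = -389019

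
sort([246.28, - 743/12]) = [-743/12,246.28]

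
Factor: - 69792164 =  - 2^2 * 13^1*191^1 * 7027^1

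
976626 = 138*7077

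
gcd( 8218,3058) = 2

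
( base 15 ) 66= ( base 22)48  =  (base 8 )140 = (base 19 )51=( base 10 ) 96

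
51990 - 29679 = 22311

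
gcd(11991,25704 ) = 21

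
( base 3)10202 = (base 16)65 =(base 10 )101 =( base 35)2v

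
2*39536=79072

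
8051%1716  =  1187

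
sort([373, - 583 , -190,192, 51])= [  -  583,-190  ,  51 , 192, 373 ]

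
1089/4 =272 + 1/4 = 272.25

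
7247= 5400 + 1847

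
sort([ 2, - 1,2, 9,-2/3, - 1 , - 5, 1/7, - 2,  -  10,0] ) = [-10,-5, - 2,  -  1,-1,-2/3,0, 1/7, 2,2, 9 ]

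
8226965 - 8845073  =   - 618108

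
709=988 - 279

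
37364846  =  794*47059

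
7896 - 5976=1920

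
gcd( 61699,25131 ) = 1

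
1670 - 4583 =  - 2913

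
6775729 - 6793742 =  - 18013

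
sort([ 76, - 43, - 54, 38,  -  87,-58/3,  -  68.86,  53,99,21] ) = [  -  87, - 68.86,  -  54, - 43, - 58/3, 21, 38,53,  76, 99]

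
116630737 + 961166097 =1077796834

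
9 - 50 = -41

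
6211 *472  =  2931592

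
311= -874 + 1185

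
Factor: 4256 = 2^5*7^1 *19^1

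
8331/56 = 8331/56 = 148.77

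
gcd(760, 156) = 4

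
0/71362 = 0 = 0.00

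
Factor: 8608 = 2^5*269^1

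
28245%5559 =450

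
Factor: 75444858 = 2^1*3^4*19^1*127^1*193^1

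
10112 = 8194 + 1918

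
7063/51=138 + 25/51=138.49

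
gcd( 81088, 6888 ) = 56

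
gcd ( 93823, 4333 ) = 1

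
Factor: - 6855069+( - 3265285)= - 2^1*5060177^1 = - 10120354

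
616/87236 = 154/21809 = 0.01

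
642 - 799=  - 157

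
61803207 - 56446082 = 5357125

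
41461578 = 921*45018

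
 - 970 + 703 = - 267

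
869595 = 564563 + 305032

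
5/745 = 1/149=0.01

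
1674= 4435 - 2761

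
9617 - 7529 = 2088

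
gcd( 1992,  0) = 1992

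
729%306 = 117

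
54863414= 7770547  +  47092867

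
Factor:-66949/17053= - 17053^(-1)*66949^1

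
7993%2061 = 1810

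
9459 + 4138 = 13597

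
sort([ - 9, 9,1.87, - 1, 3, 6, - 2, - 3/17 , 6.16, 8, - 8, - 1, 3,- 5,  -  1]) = [ - 9,  -  8, - 5,-2, - 1,- 1, - 1 , - 3/17, 1.87 , 3,3,6, 6.16, 8, 9 ] 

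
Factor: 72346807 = 13^1 * 5565139^1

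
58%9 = 4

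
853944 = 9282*92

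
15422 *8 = 123376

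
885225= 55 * 16095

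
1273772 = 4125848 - 2852076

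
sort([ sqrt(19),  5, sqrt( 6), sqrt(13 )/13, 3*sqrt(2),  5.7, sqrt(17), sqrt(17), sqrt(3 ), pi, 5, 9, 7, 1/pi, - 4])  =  [-4, sqrt ( 13 ) /13,1/pi, sqrt( 3 ), sqrt(6 ), pi, sqrt(17 ),sqrt( 17 ),3*sqrt( 2),sqrt( 19),5, 5, 5.7, 7, 9]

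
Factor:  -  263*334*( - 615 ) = 2^1*3^1*5^1*41^1 * 167^1*263^1=54022830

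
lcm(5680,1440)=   102240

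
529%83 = 31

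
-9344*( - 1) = 9344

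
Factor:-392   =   - 2^3*7^2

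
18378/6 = 3063 = 3063.00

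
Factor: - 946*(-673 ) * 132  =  2^3 * 3^1 * 11^2*43^1*673^1= 84038856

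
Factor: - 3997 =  - 7^1*571^1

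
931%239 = 214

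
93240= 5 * 18648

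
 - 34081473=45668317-79749790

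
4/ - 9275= -4/9275= - 0.00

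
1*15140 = 15140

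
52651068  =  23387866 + 29263202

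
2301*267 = 614367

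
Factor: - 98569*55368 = - 2^3*3^2 *241^1*409^1*769^1 = - 5457568392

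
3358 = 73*46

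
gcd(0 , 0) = 0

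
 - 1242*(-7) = 8694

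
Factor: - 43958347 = -769^1*57163^1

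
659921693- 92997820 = 566923873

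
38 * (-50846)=-1932148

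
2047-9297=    - 7250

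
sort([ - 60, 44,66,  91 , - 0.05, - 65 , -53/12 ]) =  [ - 65, - 60, - 53/12,  -  0.05  ,  44,66,91]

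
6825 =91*75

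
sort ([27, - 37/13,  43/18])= [ - 37/13, 43/18,  27]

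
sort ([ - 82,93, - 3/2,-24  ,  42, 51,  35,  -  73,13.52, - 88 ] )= [- 88, - 82, - 73, - 24, - 3/2, 13.52, 35,42, 51, 93] 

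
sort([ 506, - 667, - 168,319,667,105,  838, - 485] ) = [-667, - 485, - 168, 105,  319,  506 , 667,  838]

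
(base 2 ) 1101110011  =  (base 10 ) 883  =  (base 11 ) 733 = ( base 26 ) 17P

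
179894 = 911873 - 731979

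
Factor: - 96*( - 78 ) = 7488 = 2^6*3^2*13^1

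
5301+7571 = 12872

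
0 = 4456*0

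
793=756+37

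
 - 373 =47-420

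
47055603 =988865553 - 941809950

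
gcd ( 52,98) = 2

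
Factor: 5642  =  2^1*7^1*13^1  *31^1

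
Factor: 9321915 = 3^1 * 5^1*621461^1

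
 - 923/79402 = -1 + 78479/79402 = - 0.01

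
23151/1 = 23151 = 23151.00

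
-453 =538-991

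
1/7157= 1/7157=0.00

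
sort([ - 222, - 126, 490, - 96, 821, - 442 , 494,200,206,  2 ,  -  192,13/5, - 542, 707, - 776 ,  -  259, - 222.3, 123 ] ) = [ - 776, - 542 , - 442, - 259,-222.3, - 222, - 192, - 126,-96,2,13/5,123 , 200,206,490, 494, 707, 821]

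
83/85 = 83/85=0.98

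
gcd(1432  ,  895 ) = 179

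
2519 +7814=10333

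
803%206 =185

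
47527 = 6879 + 40648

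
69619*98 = 6822662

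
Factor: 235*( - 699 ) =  - 3^1*5^1 * 47^1*233^1 = -164265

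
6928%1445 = 1148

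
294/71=294/71  =  4.14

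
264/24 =11  =  11.00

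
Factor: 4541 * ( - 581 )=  - 2638321 = -  7^1*19^1 * 83^1*239^1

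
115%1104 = 115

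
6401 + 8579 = 14980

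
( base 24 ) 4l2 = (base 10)2810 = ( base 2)101011111010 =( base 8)5372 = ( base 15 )c75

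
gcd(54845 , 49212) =1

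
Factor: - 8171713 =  - 11^1*17^1*89^1*491^1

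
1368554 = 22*62207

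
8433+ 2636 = 11069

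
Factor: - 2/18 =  - 1/9 = -3^( - 2)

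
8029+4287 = 12316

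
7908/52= 152 + 1/13  =  152.08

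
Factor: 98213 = 98213^1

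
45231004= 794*56966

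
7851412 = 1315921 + 6535491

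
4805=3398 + 1407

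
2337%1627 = 710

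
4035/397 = 10 + 65/397 =10.16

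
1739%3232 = 1739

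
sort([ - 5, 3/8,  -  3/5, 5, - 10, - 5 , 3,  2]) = [ - 10, - 5, - 5, - 3/5, 3/8,2  ,  3,  5 ]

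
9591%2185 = 851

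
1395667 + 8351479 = 9747146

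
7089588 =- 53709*(-132 )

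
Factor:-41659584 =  - 2^6*3^1 * 61^1*3557^1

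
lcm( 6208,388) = 6208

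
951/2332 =951/2332 = 0.41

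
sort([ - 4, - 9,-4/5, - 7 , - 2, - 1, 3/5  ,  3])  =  [- 9, - 7, - 4, - 2, - 1,-4/5,3/5 , 3] 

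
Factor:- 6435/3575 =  - 3^2*5^( - 1 ) = -9/5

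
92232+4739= 96971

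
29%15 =14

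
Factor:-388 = -2^2*97^1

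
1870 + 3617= 5487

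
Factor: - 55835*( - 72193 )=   5^1*11^1*13^1*859^1 * 6563^1 = 4030896155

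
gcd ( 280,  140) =140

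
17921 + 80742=98663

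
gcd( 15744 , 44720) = 16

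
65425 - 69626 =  - 4201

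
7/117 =7/117 = 0.06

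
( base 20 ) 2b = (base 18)2f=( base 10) 51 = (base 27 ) 1O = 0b110011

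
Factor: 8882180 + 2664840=2^2*5^1*577351^1 = 11547020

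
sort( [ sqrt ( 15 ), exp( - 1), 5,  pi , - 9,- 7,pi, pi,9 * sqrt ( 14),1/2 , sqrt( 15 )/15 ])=[ - 9 , - 7, sqrt( 15 )/15, exp ( - 1),1/2 , pi,pi, pi,sqrt(15 ),5, 9 * sqrt( 14 )] 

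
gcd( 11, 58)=1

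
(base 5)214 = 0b111011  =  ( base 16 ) 3B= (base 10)59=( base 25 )29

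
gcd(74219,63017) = 1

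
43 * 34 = 1462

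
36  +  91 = 127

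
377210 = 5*75442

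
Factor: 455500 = 2^2* 5^3*  911^1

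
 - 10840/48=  - 1355/6 = - 225.83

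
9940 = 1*9940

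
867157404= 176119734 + 691037670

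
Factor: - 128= - 2^7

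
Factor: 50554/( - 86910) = - 3^( - 1) * 5^( - 1 )*7^1*23^1*157^1*2897^( - 1)= - 25277/43455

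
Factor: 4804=2^2*1201^1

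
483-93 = 390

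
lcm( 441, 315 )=2205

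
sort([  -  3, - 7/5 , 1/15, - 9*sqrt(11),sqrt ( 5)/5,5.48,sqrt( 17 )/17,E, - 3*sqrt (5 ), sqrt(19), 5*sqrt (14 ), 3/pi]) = [ - 9*sqrt(11), - 3 * sqrt( 5), - 3, - 7/5,1/15 , sqrt(17)/17, sqrt( 5)/5,  3/pi,E, sqrt(19), 5.48,5*sqrt (14) ] 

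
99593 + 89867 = 189460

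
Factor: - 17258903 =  - 2663^1*6481^1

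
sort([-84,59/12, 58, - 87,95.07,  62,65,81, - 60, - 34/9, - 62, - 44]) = [ - 87, - 84, -62 ,-60,  -  44, - 34/9, 59/12,58,62, 65,  81, 95.07] 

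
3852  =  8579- 4727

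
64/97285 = 64/97285 = 0.00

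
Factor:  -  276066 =- 2^1*3^2*7^2*313^1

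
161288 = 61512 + 99776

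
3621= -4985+8606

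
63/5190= 21/1730 = 0.01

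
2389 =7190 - 4801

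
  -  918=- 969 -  - 51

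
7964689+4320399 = 12285088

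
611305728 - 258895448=352410280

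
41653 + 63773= 105426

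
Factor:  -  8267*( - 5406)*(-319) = - 2^1*3^1*7^1*11^1*17^1*29^1*53^1*1181^1= - 14256557238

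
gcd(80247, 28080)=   3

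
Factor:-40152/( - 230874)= 2^2*23^ (  -  1 )=4/23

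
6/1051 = 6/1051 = 0.01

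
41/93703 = 41/93703 = 0.00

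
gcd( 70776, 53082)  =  17694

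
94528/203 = 465 + 19/29 = 465.66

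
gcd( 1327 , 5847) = 1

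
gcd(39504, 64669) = 1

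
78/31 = 78/31  =  2.52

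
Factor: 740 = 2^2 * 5^1*37^1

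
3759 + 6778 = 10537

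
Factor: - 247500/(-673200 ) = 2^( - 2 )*5^2*17^( - 1) = 25/68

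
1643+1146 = 2789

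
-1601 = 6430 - 8031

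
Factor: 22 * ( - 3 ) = -2^1 * 3^1*11^1 = -  66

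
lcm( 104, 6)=312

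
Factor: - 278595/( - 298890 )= 2^ (  -  1 )*3^ ( - 4)*151^1 = 151/162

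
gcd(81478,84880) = 2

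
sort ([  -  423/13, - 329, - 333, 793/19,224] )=[ - 333, - 329,- 423/13,793/19 , 224]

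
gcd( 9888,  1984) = 32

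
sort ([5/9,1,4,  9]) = [5/9,1,4 , 9]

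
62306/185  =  336 + 146/185 = 336.79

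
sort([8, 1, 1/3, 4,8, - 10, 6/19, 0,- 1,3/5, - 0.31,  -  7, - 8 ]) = [ - 10, - 8, - 7,-1, - 0.31, 0,6/19 , 1/3,  3/5, 1, 4,8,8] 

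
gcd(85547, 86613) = 1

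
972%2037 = 972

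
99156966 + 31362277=130519243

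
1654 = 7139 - 5485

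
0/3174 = 0 = 0.00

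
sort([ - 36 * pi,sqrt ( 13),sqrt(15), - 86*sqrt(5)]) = [ - 86*sqrt(5),-36*pi, sqrt( 13),sqrt(15 ) ]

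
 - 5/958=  - 5/958 = - 0.01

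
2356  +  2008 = 4364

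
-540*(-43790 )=23646600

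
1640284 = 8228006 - 6587722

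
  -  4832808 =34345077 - 39177885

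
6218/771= 8  +  50/771=8.06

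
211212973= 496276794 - 285063821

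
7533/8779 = 7533/8779 = 0.86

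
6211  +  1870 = 8081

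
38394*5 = 191970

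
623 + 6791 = 7414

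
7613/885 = 7613/885 = 8.60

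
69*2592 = 178848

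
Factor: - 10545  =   - 3^1*5^1*19^1*37^1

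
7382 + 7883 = 15265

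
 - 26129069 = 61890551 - 88019620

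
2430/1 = 2430= 2430.00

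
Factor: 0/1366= 0^1 = 0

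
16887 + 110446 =127333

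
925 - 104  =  821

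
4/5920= 1/1480 = 0.00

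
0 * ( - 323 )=0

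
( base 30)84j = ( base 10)7339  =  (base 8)16253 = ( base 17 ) 186c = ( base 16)1cab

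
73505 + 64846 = 138351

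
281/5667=281/5667 = 0.05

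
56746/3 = 56746/3  =  18915.33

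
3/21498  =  1/7166  =  0.00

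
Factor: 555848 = 2^3 * 69481^1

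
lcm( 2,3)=6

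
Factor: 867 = 3^1 * 17^2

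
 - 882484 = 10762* ( - 82 ) 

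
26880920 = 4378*6140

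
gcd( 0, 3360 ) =3360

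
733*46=33718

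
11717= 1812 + 9905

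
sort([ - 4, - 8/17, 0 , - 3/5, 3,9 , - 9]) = [ - 9, - 4, - 3/5, - 8/17, 0, 3, 9]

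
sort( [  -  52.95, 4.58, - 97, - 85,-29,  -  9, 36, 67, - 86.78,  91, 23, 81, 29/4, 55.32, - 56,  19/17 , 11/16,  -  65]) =[ - 97, - 86.78 , - 85,-65,-56,-52.95, - 29,  -  9, 11/16, 19/17, 4.58, 29/4, 23, 36, 55.32,  67 , 81, 91]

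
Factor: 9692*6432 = 2^7*3^1 *67^1*2423^1 = 62338944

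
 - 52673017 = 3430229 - 56103246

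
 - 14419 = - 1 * 14419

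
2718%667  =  50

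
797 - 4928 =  - 4131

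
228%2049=228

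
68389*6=410334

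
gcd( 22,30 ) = 2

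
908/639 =908/639 = 1.42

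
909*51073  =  46425357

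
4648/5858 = 2324/2929 = 0.79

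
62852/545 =62852/545= 115.32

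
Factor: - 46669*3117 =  - 145467273 =- 3^1*7^1 * 59^1*113^1*1039^1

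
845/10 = 84 + 1/2  =  84.50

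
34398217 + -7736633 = 26661584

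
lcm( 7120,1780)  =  7120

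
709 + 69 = 778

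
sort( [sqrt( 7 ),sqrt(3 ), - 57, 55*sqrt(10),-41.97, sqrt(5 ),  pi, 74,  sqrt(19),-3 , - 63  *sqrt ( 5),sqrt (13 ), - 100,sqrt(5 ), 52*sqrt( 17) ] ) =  [ - 63 * sqrt( 5 ),  -  100,-57, - 41.97,-3, sqrt(3), sqrt(5 ),  sqrt(5),sqrt( 7), pi, sqrt (13),  sqrt(19),74,55*sqrt( 10 ), 52*sqrt(17 )]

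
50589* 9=455301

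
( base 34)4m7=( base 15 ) 18D9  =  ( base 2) 1010100000011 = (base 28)6O3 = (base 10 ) 5379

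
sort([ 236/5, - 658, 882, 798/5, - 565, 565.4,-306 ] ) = [ - 658, - 565, - 306, 236/5, 798/5 , 565.4, 882] 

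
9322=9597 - 275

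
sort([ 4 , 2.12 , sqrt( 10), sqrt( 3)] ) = [ sqrt( 3),2.12, sqrt( 10 ), 4 ]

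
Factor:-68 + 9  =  -59 = - 59^1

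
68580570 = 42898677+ 25681893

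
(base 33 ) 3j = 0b1110110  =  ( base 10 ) 118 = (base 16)76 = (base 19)64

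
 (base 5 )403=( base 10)103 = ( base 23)4B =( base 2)1100111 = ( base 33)34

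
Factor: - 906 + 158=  - 2^2 * 11^1* 17^1 = - 748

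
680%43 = 35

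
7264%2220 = 604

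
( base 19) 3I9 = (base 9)1863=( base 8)2632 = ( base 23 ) 2G8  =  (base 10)1434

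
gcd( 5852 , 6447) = 7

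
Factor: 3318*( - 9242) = -30664956 = - 2^2*3^1*7^1*79^1*4621^1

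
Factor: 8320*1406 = 2^8 * 5^1*13^1*19^1*37^1 = 11697920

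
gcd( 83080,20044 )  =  4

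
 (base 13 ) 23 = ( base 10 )29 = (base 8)35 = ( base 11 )27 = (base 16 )1d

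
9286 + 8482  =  17768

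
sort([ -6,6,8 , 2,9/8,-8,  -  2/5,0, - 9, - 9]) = [ - 9, - 9, - 8, - 6, - 2/5, 0,9/8,2,6,8]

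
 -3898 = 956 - 4854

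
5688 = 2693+2995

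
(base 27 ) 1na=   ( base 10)1360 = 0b10101010000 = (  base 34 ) 160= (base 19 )3eb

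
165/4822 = 165/4822 = 0.03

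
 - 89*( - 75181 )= 6691109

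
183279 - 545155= -361876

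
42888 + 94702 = 137590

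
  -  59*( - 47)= 2773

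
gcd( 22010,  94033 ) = 1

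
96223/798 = 120 + 463/798 = 120.58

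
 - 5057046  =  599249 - 5656295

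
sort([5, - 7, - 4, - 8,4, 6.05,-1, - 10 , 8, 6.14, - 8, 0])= [-10, - 8, - 8,-7, -4, - 1,0, 4,5,6.05 , 6.14,8] 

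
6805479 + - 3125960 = 3679519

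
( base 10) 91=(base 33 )2p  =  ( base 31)2t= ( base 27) 3a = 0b1011011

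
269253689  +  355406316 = 624660005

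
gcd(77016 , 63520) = 8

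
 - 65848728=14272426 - 80121154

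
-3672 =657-4329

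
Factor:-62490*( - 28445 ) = 1777528050 = 2^1* 3^1*5^2*2083^1*5689^1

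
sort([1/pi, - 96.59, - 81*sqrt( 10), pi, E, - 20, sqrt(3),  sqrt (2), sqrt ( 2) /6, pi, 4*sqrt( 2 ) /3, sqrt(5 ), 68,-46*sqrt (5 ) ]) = [ - 81*sqrt ( 10),-46 *sqrt( 5), - 96.59,- 20, sqrt( 2) /6, 1/pi,sqrt( 2 ), sqrt( 3 ),4*sqrt(2 ) /3, sqrt( 5), E, pi, pi,68]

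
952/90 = 476/45 = 10.58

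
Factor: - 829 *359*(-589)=175292879 = 19^1*31^1*359^1*829^1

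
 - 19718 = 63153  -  82871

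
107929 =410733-302804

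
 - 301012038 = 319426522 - 620438560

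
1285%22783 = 1285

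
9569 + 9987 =19556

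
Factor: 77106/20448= 2^( - 4)*3^(- 1)*181^1 = 181/48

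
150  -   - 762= 912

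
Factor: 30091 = 30091^1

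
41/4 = 10 + 1/4 = 10.25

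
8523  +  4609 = 13132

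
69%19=12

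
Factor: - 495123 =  - 3^1*165041^1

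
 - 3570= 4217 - 7787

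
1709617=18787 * 91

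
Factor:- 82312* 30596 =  - 2518417952 = - 2^5*7649^1*10289^1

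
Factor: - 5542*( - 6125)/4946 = 16972375/2473 = 5^3 * 7^2*17^1*163^1*2473^( - 1)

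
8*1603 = 12824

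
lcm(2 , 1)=2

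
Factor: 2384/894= 2^3*3^( - 1 ) = 8/3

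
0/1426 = 0 = 0.00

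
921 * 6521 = 6005841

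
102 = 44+58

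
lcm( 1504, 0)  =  0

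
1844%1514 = 330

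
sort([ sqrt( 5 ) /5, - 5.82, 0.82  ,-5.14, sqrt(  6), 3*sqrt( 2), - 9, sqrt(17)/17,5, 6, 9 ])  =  [  -  9 ,  -  5.82, - 5.14,sqrt (17)/17 , sqrt(5)/5, 0.82, sqrt(6), 3*sqrt(2), 5 , 6, 9]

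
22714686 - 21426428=1288258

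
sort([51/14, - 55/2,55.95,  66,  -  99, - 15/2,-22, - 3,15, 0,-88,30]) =[ - 99, -88, - 55/2 ,- 22, - 15/2,-3, 0,51/14,15,30, 55.95, 66]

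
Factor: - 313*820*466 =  - 119603560 = - 2^3*5^1 * 41^1*233^1*313^1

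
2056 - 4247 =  - 2191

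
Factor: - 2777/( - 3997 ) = 7^ ( - 1)* 571^( - 1)*2777^1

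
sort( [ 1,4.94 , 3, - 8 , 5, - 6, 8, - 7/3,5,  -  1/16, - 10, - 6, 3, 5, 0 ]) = [-10, - 8, - 6, - 6, - 7/3, - 1/16,0,1,3, 3,4.94,  5,5,5,  8 ]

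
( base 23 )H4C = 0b10001110001001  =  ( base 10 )9097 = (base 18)1a17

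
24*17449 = 418776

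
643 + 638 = 1281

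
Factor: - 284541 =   -  3^1*94847^1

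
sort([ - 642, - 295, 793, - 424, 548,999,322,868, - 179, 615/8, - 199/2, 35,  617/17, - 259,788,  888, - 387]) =[ - 642,-424, - 387, - 295, - 259, - 179,-199/2, 35,617/17,615/8,  322,548,788 , 793,868, 888,  999]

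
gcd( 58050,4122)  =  18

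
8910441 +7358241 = 16268682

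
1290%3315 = 1290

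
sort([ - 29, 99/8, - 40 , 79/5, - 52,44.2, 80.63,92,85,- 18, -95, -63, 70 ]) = [ - 95, - 63, - 52, - 40, - 29,  -  18, 99/8, 79/5, 44.2,  70, 80.63, 85, 92]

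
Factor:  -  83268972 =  - 2^2*3^4*257003^1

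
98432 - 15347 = 83085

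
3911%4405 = 3911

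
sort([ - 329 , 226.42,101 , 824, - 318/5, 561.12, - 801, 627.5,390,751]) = [ - 801, - 329 , - 318/5 , 101, 226.42, 390, 561.12,627.5,751,824 ] 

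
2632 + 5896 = 8528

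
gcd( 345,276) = 69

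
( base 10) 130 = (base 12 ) aa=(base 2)10000010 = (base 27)4m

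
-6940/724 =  - 10 + 75/181 =- 9.59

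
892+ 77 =969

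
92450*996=92080200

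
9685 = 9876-191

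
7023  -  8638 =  - 1615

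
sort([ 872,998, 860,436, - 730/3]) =[-730/3, 436,860,872,998 ]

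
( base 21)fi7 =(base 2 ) 1101101011000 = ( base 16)1b58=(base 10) 7000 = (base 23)d58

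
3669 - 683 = 2986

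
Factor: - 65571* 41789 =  - 2740146519 = - 3^1*11^2*29^1*131^1*1987^1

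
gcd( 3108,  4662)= 1554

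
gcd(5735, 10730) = 185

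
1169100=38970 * 30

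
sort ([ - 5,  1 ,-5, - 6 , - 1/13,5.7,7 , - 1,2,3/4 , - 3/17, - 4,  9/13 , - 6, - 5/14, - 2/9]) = [-6 , - 6, - 5,  -  5, - 4, - 1, - 5/14, - 2/9 , - 3/17, - 1/13, 9/13, 3/4,1,2, 5.7,7]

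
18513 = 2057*9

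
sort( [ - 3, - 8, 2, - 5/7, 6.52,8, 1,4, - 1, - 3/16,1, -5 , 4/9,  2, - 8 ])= [ - 8, - 8, - 5, - 3, - 1, - 5/7,  -  3/16, 4/9,1, 1, 2,2,4,6.52,8 ] 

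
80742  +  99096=179838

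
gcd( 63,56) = 7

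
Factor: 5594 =2^1 * 2797^1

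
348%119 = 110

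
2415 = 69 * 35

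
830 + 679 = 1509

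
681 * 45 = 30645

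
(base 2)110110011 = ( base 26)gj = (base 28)FF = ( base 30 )EF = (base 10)435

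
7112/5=7112/5 = 1422.40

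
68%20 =8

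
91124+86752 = 177876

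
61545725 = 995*61855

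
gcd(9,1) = 1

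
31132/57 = 31132/57 =546.18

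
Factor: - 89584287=  -  3^1*13^1*23^1*99871^1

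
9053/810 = 9053/810 = 11.18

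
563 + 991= 1554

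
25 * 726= 18150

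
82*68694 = 5632908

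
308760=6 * 51460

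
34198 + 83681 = 117879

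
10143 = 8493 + 1650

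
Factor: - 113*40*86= - 388720 = -2^4*5^1*43^1*113^1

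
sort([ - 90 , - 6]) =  [-90,-6]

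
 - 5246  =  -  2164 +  - 3082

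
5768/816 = 721/102  =  7.07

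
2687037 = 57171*47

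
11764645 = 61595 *191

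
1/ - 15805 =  -1/15805 =- 0.00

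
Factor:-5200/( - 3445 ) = 80/53 = 2^4*5^1*53^( - 1)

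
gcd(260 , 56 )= 4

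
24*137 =3288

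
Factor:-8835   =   - 3^1*5^1*19^1*31^1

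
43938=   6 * 7323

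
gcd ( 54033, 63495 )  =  249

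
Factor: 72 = 2^3*3^2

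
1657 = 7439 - 5782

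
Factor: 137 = 137^1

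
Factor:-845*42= - 35490 =- 2^1*3^1*5^1*7^1*13^2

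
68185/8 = 8523 + 1/8 = 8523.12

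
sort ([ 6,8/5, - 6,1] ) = [-6, 1,8/5,6 ]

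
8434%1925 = 734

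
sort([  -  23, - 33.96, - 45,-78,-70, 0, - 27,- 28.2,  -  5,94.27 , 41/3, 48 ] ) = [ - 78, - 70, - 45,-33.96,-28.2,-27, - 23, - 5, 0, 41/3, 48,94.27]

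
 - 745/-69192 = 745/69192=0.01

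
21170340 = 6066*3490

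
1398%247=163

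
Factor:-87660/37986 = - 30/13 = - 2^1*3^1*5^1*13^( -1)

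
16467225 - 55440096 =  - 38972871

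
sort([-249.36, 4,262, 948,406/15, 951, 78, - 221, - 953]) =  [ - 953 ,  -  249.36, - 221, 4, 406/15, 78, 262, 948, 951]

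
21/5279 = 21/5279=0.00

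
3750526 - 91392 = 3659134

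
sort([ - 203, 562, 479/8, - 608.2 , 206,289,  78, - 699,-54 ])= [ - 699,  -  608.2,-203,- 54,  479/8,78,206,289, 562]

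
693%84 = 21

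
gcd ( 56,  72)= 8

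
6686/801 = 6686/801 = 8.35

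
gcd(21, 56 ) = 7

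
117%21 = 12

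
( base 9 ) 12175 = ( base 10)8168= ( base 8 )17750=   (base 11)6156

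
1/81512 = 1/81512 =0.00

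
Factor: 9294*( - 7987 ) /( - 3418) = 37115589/1709 = 3^1*7^2*163^1 * 1549^1 * 1709^(-1)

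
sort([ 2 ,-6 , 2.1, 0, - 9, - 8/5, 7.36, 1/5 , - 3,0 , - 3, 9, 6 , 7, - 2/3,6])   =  [ - 9,-6, - 3 ,- 3, - 8/5, - 2/3,  0,0,1/5,2, 2.1,6, 6, 7,7.36, 9] 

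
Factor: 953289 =3^5*3923^1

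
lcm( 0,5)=0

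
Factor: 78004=2^2 * 19501^1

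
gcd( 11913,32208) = 33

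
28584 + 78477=107061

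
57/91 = 57/91 = 0.63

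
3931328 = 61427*64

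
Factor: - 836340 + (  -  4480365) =-5316705 =- 3^3 * 5^1*39383^1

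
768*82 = 62976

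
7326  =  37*198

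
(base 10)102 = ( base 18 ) 5C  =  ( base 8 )146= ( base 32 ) 36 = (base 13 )7B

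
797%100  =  97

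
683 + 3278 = 3961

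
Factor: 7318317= 3^1*739^1*3301^1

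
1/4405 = 1/4405 = 0.00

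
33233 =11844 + 21389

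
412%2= 0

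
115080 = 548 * 210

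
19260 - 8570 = 10690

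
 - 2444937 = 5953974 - 8398911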